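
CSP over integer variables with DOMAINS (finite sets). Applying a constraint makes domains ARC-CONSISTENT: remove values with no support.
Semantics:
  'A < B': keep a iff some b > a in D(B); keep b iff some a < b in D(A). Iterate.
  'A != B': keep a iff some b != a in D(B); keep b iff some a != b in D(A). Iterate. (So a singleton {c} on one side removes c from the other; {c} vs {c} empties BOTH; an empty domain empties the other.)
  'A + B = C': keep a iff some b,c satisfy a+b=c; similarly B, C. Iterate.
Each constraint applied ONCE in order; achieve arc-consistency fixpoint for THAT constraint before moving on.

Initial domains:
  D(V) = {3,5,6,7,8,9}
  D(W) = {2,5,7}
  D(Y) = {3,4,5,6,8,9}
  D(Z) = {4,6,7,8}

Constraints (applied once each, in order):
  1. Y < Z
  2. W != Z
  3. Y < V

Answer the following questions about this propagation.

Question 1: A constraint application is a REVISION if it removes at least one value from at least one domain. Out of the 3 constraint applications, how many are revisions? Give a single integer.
Answer: 2

Derivation:
Constraint 1 (Y < Z) on D(Y)={3,4,5,6,8,9} D(Z)={4,6,7,8}: Y {3,4,5,6,8,9}->{3,4,5,6} => REVISION
Constraint 2 (W != Z) on D(W)={2,5,7} D(Z)={4,6,7,8}: no change => not a revision
Constraint 3 (Y < V) on D(Y)={3,4,5,6} D(V)={3,5,6,7,8,9}: V {3,5,6,7,8,9}->{5,6,7,8,9} => REVISION
Total revisions = 2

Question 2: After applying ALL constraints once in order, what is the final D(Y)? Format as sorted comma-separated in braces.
Answer: {3,4,5,6}

Derivation:
Constraint 1 (Y < Z) on D(Y)={3,4,5,6,8,9} D(Z)={4,6,7,8}: Y {3,4,5,6,8,9}->{3,4,5,6}
Constraint 2 (W != Z) on D(W)={2,5,7} D(Z)={4,6,7,8}: no change
Constraint 3 (Y < V) on D(Y)={3,4,5,6} D(V)={3,5,6,7,8,9}: V {3,5,6,7,8,9}->{5,6,7,8,9}
So after all 3 constraints: D(Y) = {3,4,5,6}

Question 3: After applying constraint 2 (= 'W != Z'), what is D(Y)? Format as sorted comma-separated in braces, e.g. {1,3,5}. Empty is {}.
Answer: {3,4,5,6}

Derivation:
Constraint 1 (Y < Z) on D(Y)={3,4,5,6,8,9} D(Z)={4,6,7,8}: Y {3,4,5,6,8,9}->{3,4,5,6}
Constraint 2 (W != Z) on D(W)={2,5,7} D(Z)={4,6,7,8}: no change
So after constraint 2: D(Y) = {3,4,5,6}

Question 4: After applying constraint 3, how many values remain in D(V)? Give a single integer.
Constraint 1 (Y < Z) on D(Y)={3,4,5,6,8,9} D(Z)={4,6,7,8}: Y {3,4,5,6,8,9}->{3,4,5,6}
Constraint 2 (W != Z) on D(W)={2,5,7} D(Z)={4,6,7,8}: no change
Constraint 3 (Y < V) on D(Y)={3,4,5,6} D(V)={3,5,6,7,8,9}: V {3,5,6,7,8,9}->{5,6,7,8,9}
So after constraint 3: D(V)={5,6,7,8,9}, size = 5

Answer: 5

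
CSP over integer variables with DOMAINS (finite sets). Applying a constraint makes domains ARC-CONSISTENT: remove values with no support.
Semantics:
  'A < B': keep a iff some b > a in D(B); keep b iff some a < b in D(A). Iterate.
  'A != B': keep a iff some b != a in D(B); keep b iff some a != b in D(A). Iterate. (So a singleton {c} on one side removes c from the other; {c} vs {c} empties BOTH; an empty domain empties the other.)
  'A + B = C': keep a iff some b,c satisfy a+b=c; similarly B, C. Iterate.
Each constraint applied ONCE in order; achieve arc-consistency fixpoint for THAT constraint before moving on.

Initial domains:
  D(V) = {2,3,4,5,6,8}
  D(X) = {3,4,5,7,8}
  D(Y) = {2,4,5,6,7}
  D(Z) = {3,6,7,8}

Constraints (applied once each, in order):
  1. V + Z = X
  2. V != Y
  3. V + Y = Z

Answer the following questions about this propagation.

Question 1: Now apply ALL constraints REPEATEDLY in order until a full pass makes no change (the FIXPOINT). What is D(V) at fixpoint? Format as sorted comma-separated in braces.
pass 0 (initial): D(V)={2,3,4,5,6,8}
pass 1: V {2,3,4,5,6,8}->{2,4}; X {3,4,5,7,8}->{5,7,8}; Y {2,4,5,6,7}->{2,4}; Z {3,6,7,8}->{6}
pass 2: V {2,4}->{2}; X {5,7,8}->{8}; Y {2,4}->{4}
pass 3: no change
Fixpoint after 3 passes: D(V) = {2}

Answer: {2}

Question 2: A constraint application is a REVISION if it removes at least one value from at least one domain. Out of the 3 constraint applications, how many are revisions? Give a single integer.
Constraint 1 (V + Z = X) on D(V)={2,3,4,5,6,8} D(Z)={3,6,7,8} D(X)={3,4,5,7,8}: V {2,3,4,5,6,8}->{2,4,5}; Z {3,6,7,8}->{3,6}; X {3,4,5,7,8}->{5,7,8} => REVISION
Constraint 2 (V != Y) on D(V)={2,4,5} D(Y)={2,4,5,6,7}: no change => not a revision
Constraint 3 (V + Y = Z) on D(V)={2,4,5} D(Y)={2,4,5,6,7} D(Z)={3,6}: V {2,4,5}->{2,4}; Y {2,4,5,6,7}->{2,4}; Z {3,6}->{6} => REVISION
Total revisions = 2

Answer: 2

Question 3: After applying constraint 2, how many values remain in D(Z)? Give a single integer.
Answer: 2

Derivation:
Constraint 1 (V + Z = X) on D(V)={2,3,4,5,6,8} D(Z)={3,6,7,8} D(X)={3,4,5,7,8}: V {2,3,4,5,6,8}->{2,4,5}; Z {3,6,7,8}->{3,6}; X {3,4,5,7,8}->{5,7,8}
Constraint 2 (V != Y) on D(V)={2,4,5} D(Y)={2,4,5,6,7}: no change
So after constraint 2: D(Z)={3,6}, size = 2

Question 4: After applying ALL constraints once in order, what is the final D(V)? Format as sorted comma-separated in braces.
Answer: {2,4}

Derivation:
Constraint 1 (V + Z = X) on D(V)={2,3,4,5,6,8} D(Z)={3,6,7,8} D(X)={3,4,5,7,8}: V {2,3,4,5,6,8}->{2,4,5}; Z {3,6,7,8}->{3,6}; X {3,4,5,7,8}->{5,7,8}
Constraint 2 (V != Y) on D(V)={2,4,5} D(Y)={2,4,5,6,7}: no change
Constraint 3 (V + Y = Z) on D(V)={2,4,5} D(Y)={2,4,5,6,7} D(Z)={3,6}: V {2,4,5}->{2,4}; Y {2,4,5,6,7}->{2,4}; Z {3,6}->{6}
So after all 3 constraints: D(V) = {2,4}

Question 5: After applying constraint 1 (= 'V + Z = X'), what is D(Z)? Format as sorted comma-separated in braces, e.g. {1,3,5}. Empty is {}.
Constraint 1 (V + Z = X) on D(V)={2,3,4,5,6,8} D(Z)={3,6,7,8} D(X)={3,4,5,7,8}: V {2,3,4,5,6,8}->{2,4,5}; Z {3,6,7,8}->{3,6}; X {3,4,5,7,8}->{5,7,8}
So after constraint 1: D(Z) = {3,6}

Answer: {3,6}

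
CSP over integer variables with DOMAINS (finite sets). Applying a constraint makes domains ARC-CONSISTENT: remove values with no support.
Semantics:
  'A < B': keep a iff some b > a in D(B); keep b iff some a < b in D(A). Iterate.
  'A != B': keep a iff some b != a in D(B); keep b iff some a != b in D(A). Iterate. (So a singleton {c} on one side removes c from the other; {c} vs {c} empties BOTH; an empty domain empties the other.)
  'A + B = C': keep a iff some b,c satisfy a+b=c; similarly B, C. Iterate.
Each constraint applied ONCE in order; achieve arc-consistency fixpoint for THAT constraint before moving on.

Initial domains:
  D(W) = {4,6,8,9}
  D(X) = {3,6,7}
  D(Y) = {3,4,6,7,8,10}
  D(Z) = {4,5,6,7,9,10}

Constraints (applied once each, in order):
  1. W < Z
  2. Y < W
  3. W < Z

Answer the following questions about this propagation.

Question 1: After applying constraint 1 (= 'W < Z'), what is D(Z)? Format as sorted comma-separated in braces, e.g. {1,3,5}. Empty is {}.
Constraint 1 (W < Z) on D(W)={4,6,8,9} D(Z)={4,5,6,7,9,10}: Z {4,5,6,7,9,10}->{5,6,7,9,10}
So after constraint 1: D(Z) = {5,6,7,9,10}

Answer: {5,6,7,9,10}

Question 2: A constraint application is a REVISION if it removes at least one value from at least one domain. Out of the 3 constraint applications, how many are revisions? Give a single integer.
Constraint 1 (W < Z) on D(W)={4,6,8,9} D(Z)={4,5,6,7,9,10}: Z {4,5,6,7,9,10}->{5,6,7,9,10} => REVISION
Constraint 2 (Y < W) on D(Y)={3,4,6,7,8,10} D(W)={4,6,8,9}: Y {3,4,6,7,8,10}->{3,4,6,7,8} => REVISION
Constraint 3 (W < Z) on D(W)={4,6,8,9} D(Z)={5,6,7,9,10}: no change => not a revision
Total revisions = 2

Answer: 2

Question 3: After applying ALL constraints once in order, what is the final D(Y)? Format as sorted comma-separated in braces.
Answer: {3,4,6,7,8}

Derivation:
Constraint 1 (W < Z) on D(W)={4,6,8,9} D(Z)={4,5,6,7,9,10}: Z {4,5,6,7,9,10}->{5,6,7,9,10}
Constraint 2 (Y < W) on D(Y)={3,4,6,7,8,10} D(W)={4,6,8,9}: Y {3,4,6,7,8,10}->{3,4,6,7,8}
Constraint 3 (W < Z) on D(W)={4,6,8,9} D(Z)={5,6,7,9,10}: no change
So after all 3 constraints: D(Y) = {3,4,6,7,8}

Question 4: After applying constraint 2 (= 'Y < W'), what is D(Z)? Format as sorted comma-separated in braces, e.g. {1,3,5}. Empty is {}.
Constraint 1 (W < Z) on D(W)={4,6,8,9} D(Z)={4,5,6,7,9,10}: Z {4,5,6,7,9,10}->{5,6,7,9,10}
Constraint 2 (Y < W) on D(Y)={3,4,6,7,8,10} D(W)={4,6,8,9}: Y {3,4,6,7,8,10}->{3,4,6,7,8}
So after constraint 2: D(Z) = {5,6,7,9,10}

Answer: {5,6,7,9,10}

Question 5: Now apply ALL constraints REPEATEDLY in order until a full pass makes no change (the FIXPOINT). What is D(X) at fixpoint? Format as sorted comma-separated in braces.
Answer: {3,6,7}

Derivation:
pass 0 (initial): D(X)={3,6,7}
pass 1: Y {3,4,6,7,8,10}->{3,4,6,7,8}; Z {4,5,6,7,9,10}->{5,6,7,9,10}
pass 2: no change
Fixpoint after 2 passes: D(X) = {3,6,7}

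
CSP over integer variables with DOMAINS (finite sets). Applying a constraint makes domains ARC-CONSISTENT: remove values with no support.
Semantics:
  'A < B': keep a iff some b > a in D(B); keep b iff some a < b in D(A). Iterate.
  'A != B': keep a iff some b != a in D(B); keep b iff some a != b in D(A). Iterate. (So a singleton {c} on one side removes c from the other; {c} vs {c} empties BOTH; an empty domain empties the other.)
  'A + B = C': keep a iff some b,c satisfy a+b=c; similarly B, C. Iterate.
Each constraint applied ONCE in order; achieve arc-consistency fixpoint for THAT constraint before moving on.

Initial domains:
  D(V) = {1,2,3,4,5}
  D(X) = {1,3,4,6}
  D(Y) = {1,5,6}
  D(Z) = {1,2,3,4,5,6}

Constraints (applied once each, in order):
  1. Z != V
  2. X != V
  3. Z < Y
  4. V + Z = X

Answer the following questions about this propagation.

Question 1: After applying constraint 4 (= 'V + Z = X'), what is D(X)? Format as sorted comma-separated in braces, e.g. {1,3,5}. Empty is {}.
Answer: {3,4,6}

Derivation:
Constraint 1 (Z != V) on D(Z)={1,2,3,4,5,6} D(V)={1,2,3,4,5}: no change
Constraint 2 (X != V) on D(X)={1,3,4,6} D(V)={1,2,3,4,5}: no change
Constraint 3 (Z < Y) on D(Z)={1,2,3,4,5,6} D(Y)={1,5,6}: Z {1,2,3,4,5,6}->{1,2,3,4,5}; Y {1,5,6}->{5,6}
Constraint 4 (V + Z = X) on D(V)={1,2,3,4,5} D(Z)={1,2,3,4,5} D(X)={1,3,4,6}: X {1,3,4,6}->{3,4,6}
So after constraint 4: D(X) = {3,4,6}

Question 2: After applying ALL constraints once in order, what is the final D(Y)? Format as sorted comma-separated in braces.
Answer: {5,6}

Derivation:
Constraint 1 (Z != V) on D(Z)={1,2,3,4,5,6} D(V)={1,2,3,4,5}: no change
Constraint 2 (X != V) on D(X)={1,3,4,6} D(V)={1,2,3,4,5}: no change
Constraint 3 (Z < Y) on D(Z)={1,2,3,4,5,6} D(Y)={1,5,6}: Z {1,2,3,4,5,6}->{1,2,3,4,5}; Y {1,5,6}->{5,6}
Constraint 4 (V + Z = X) on D(V)={1,2,3,4,5} D(Z)={1,2,3,4,5} D(X)={1,3,4,6}: X {1,3,4,6}->{3,4,6}
So after all 4 constraints: D(Y) = {5,6}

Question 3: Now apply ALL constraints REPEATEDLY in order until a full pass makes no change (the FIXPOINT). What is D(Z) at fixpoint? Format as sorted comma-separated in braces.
pass 0 (initial): D(Z)={1,2,3,4,5,6}
pass 1: X {1,3,4,6}->{3,4,6}; Y {1,5,6}->{5,6}; Z {1,2,3,4,5,6}->{1,2,3,4,5}
pass 2: no change
Fixpoint after 2 passes: D(Z) = {1,2,3,4,5}

Answer: {1,2,3,4,5}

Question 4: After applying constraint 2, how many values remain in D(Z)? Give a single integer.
Constraint 1 (Z != V) on D(Z)={1,2,3,4,5,6} D(V)={1,2,3,4,5}: no change
Constraint 2 (X != V) on D(X)={1,3,4,6} D(V)={1,2,3,4,5}: no change
So after constraint 2: D(Z)={1,2,3,4,5,6}, size = 6

Answer: 6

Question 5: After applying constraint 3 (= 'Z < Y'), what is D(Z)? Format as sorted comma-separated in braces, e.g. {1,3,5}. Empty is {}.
Constraint 1 (Z != V) on D(Z)={1,2,3,4,5,6} D(V)={1,2,3,4,5}: no change
Constraint 2 (X != V) on D(X)={1,3,4,6} D(V)={1,2,3,4,5}: no change
Constraint 3 (Z < Y) on D(Z)={1,2,3,4,5,6} D(Y)={1,5,6}: Z {1,2,3,4,5,6}->{1,2,3,4,5}; Y {1,5,6}->{5,6}
So after constraint 3: D(Z) = {1,2,3,4,5}

Answer: {1,2,3,4,5}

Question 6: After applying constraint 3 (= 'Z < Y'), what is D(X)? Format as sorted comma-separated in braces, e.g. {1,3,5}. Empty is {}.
Constraint 1 (Z != V) on D(Z)={1,2,3,4,5,6} D(V)={1,2,3,4,5}: no change
Constraint 2 (X != V) on D(X)={1,3,4,6} D(V)={1,2,3,4,5}: no change
Constraint 3 (Z < Y) on D(Z)={1,2,3,4,5,6} D(Y)={1,5,6}: Z {1,2,3,4,5,6}->{1,2,3,4,5}; Y {1,5,6}->{5,6}
So after constraint 3: D(X) = {1,3,4,6}

Answer: {1,3,4,6}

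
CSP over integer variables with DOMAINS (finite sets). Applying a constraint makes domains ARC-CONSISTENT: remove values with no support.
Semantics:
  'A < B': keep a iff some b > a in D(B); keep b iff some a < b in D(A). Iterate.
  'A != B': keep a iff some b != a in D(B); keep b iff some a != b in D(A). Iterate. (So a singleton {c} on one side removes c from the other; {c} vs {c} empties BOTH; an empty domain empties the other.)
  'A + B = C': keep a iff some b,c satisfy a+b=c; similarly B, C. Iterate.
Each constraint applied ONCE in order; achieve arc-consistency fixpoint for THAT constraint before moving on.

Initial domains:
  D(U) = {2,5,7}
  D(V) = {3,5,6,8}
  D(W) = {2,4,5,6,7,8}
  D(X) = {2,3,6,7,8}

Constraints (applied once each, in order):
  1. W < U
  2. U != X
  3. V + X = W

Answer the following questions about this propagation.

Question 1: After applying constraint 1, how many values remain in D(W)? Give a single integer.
Constraint 1 (W < U) on D(W)={2,4,5,6,7,8} D(U)={2,5,7}: W {2,4,5,6,7,8}->{2,4,5,6}; U {2,5,7}->{5,7}
So after constraint 1: D(W)={2,4,5,6}, size = 4

Answer: 4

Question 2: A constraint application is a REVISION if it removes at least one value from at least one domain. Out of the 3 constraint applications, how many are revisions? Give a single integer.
Constraint 1 (W < U) on D(W)={2,4,5,6,7,8} D(U)={2,5,7}: W {2,4,5,6,7,8}->{2,4,5,6}; U {2,5,7}->{5,7} => REVISION
Constraint 2 (U != X) on D(U)={5,7} D(X)={2,3,6,7,8}: no change => not a revision
Constraint 3 (V + X = W) on D(V)={3,5,6,8} D(X)={2,3,6,7,8} D(W)={2,4,5,6}: V {3,5,6,8}->{3}; X {2,3,6,7,8}->{2,3}; W {2,4,5,6}->{5,6} => REVISION
Total revisions = 2

Answer: 2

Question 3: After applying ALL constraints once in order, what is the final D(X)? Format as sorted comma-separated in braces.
Constraint 1 (W < U) on D(W)={2,4,5,6,7,8} D(U)={2,5,7}: W {2,4,5,6,7,8}->{2,4,5,6}; U {2,5,7}->{5,7}
Constraint 2 (U != X) on D(U)={5,7} D(X)={2,3,6,7,8}: no change
Constraint 3 (V + X = W) on D(V)={3,5,6,8} D(X)={2,3,6,7,8} D(W)={2,4,5,6}: V {3,5,6,8}->{3}; X {2,3,6,7,8}->{2,3}; W {2,4,5,6}->{5,6}
So after all 3 constraints: D(X) = {2,3}

Answer: {2,3}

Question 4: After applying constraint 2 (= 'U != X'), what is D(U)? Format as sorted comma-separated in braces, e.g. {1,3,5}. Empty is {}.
Constraint 1 (W < U) on D(W)={2,4,5,6,7,8} D(U)={2,5,7}: W {2,4,5,6,7,8}->{2,4,5,6}; U {2,5,7}->{5,7}
Constraint 2 (U != X) on D(U)={5,7} D(X)={2,3,6,7,8}: no change
So after constraint 2: D(U) = {5,7}

Answer: {5,7}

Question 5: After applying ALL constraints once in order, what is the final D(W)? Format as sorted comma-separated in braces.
Answer: {5,6}

Derivation:
Constraint 1 (W < U) on D(W)={2,4,5,6,7,8} D(U)={2,5,7}: W {2,4,5,6,7,8}->{2,4,5,6}; U {2,5,7}->{5,7}
Constraint 2 (U != X) on D(U)={5,7} D(X)={2,3,6,7,8}: no change
Constraint 3 (V + X = W) on D(V)={3,5,6,8} D(X)={2,3,6,7,8} D(W)={2,4,5,6}: V {3,5,6,8}->{3}; X {2,3,6,7,8}->{2,3}; W {2,4,5,6}->{5,6}
So after all 3 constraints: D(W) = {5,6}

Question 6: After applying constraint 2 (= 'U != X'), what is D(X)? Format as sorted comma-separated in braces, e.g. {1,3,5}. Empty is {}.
Constraint 1 (W < U) on D(W)={2,4,5,6,7,8} D(U)={2,5,7}: W {2,4,5,6,7,8}->{2,4,5,6}; U {2,5,7}->{5,7}
Constraint 2 (U != X) on D(U)={5,7} D(X)={2,3,6,7,8}: no change
So after constraint 2: D(X) = {2,3,6,7,8}

Answer: {2,3,6,7,8}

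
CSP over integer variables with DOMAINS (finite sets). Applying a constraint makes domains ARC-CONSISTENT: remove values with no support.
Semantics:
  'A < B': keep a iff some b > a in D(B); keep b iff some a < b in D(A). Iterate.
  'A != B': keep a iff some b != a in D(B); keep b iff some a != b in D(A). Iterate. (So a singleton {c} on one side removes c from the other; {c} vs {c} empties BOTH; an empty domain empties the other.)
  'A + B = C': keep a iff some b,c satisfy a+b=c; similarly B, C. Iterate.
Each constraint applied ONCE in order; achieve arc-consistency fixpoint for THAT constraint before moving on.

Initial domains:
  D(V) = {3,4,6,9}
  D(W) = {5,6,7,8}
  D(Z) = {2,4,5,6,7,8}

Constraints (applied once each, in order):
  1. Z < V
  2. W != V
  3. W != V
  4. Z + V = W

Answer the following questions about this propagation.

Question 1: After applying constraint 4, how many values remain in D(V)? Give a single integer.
Constraint 1 (Z < V) on D(Z)={2,4,5,6,7,8} D(V)={3,4,6,9}: no change
Constraint 2 (W != V) on D(W)={5,6,7,8} D(V)={3,4,6,9}: no change
Constraint 3 (W != V) on D(W)={5,6,7,8} D(V)={3,4,6,9}: no change
Constraint 4 (Z + V = W) on D(Z)={2,4,5,6,7,8} D(V)={3,4,6,9} D(W)={5,6,7,8}: Z {2,4,5,6,7,8}->{2,4,5}; V {3,4,6,9}->{3,4,6}
So after constraint 4: D(V)={3,4,6}, size = 3

Answer: 3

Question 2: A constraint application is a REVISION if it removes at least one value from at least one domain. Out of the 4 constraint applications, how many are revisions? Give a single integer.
Answer: 1

Derivation:
Constraint 1 (Z < V) on D(Z)={2,4,5,6,7,8} D(V)={3,4,6,9}: no change => not a revision
Constraint 2 (W != V) on D(W)={5,6,7,8} D(V)={3,4,6,9}: no change => not a revision
Constraint 3 (W != V) on D(W)={5,6,7,8} D(V)={3,4,6,9}: no change => not a revision
Constraint 4 (Z + V = W) on D(Z)={2,4,5,6,7,8} D(V)={3,4,6,9} D(W)={5,6,7,8}: Z {2,4,5,6,7,8}->{2,4,5}; V {3,4,6,9}->{3,4,6} => REVISION
Total revisions = 1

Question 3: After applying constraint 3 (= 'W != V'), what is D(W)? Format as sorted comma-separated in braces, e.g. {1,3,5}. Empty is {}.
Constraint 1 (Z < V) on D(Z)={2,4,5,6,7,8} D(V)={3,4,6,9}: no change
Constraint 2 (W != V) on D(W)={5,6,7,8} D(V)={3,4,6,9}: no change
Constraint 3 (W != V) on D(W)={5,6,7,8} D(V)={3,4,6,9}: no change
So after constraint 3: D(W) = {5,6,7,8}

Answer: {5,6,7,8}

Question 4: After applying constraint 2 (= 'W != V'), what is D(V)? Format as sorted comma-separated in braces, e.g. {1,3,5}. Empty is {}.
Answer: {3,4,6,9}

Derivation:
Constraint 1 (Z < V) on D(Z)={2,4,5,6,7,8} D(V)={3,4,6,9}: no change
Constraint 2 (W != V) on D(W)={5,6,7,8} D(V)={3,4,6,9}: no change
So after constraint 2: D(V) = {3,4,6,9}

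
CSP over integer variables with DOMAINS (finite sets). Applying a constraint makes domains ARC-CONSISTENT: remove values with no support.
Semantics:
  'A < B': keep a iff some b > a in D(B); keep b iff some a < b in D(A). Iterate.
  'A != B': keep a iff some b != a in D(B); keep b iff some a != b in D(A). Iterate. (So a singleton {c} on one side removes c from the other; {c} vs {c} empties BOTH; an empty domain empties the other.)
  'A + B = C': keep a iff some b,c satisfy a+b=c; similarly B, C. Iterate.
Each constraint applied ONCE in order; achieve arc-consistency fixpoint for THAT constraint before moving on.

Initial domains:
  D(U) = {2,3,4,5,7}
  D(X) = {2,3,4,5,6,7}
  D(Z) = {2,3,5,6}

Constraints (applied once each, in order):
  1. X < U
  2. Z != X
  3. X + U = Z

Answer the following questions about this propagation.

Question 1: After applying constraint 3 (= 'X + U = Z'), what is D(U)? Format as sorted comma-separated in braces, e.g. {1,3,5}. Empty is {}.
Constraint 1 (X < U) on D(X)={2,3,4,5,6,7} D(U)={2,3,4,5,7}: X {2,3,4,5,6,7}->{2,3,4,5,6}; U {2,3,4,5,7}->{3,4,5,7}
Constraint 2 (Z != X) on D(Z)={2,3,5,6} D(X)={2,3,4,5,6}: no change
Constraint 3 (X + U = Z) on D(X)={2,3,4,5,6} D(U)={3,4,5,7} D(Z)={2,3,5,6}: X {2,3,4,5,6}->{2,3}; U {3,4,5,7}->{3,4}; Z {2,3,5,6}->{5,6}
So after constraint 3: D(U) = {3,4}

Answer: {3,4}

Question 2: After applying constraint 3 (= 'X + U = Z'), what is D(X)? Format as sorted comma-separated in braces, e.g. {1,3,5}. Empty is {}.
Constraint 1 (X < U) on D(X)={2,3,4,5,6,7} D(U)={2,3,4,5,7}: X {2,3,4,5,6,7}->{2,3,4,5,6}; U {2,3,4,5,7}->{3,4,5,7}
Constraint 2 (Z != X) on D(Z)={2,3,5,6} D(X)={2,3,4,5,6}: no change
Constraint 3 (X + U = Z) on D(X)={2,3,4,5,6} D(U)={3,4,5,7} D(Z)={2,3,5,6}: X {2,3,4,5,6}->{2,3}; U {3,4,5,7}->{3,4}; Z {2,3,5,6}->{5,6}
So after constraint 3: D(X) = {2,3}

Answer: {2,3}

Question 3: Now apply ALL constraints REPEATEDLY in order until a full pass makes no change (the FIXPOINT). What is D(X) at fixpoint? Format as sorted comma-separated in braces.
pass 0 (initial): D(X)={2,3,4,5,6,7}
pass 1: U {2,3,4,5,7}->{3,4}; X {2,3,4,5,6,7}->{2,3}; Z {2,3,5,6}->{5,6}
pass 2: no change
Fixpoint after 2 passes: D(X) = {2,3}

Answer: {2,3}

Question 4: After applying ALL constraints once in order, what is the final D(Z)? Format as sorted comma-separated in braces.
Constraint 1 (X < U) on D(X)={2,3,4,5,6,7} D(U)={2,3,4,5,7}: X {2,3,4,5,6,7}->{2,3,4,5,6}; U {2,3,4,5,7}->{3,4,5,7}
Constraint 2 (Z != X) on D(Z)={2,3,5,6} D(X)={2,3,4,5,6}: no change
Constraint 3 (X + U = Z) on D(X)={2,3,4,5,6} D(U)={3,4,5,7} D(Z)={2,3,5,6}: X {2,3,4,5,6}->{2,3}; U {3,4,5,7}->{3,4}; Z {2,3,5,6}->{5,6}
So after all 3 constraints: D(Z) = {5,6}

Answer: {5,6}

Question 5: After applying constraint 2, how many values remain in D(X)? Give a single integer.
Answer: 5

Derivation:
Constraint 1 (X < U) on D(X)={2,3,4,5,6,7} D(U)={2,3,4,5,7}: X {2,3,4,5,6,7}->{2,3,4,5,6}; U {2,3,4,5,7}->{3,4,5,7}
Constraint 2 (Z != X) on D(Z)={2,3,5,6} D(X)={2,3,4,5,6}: no change
So after constraint 2: D(X)={2,3,4,5,6}, size = 5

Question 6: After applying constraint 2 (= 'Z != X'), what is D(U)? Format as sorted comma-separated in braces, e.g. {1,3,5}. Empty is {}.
Constraint 1 (X < U) on D(X)={2,3,4,5,6,7} D(U)={2,3,4,5,7}: X {2,3,4,5,6,7}->{2,3,4,5,6}; U {2,3,4,5,7}->{3,4,5,7}
Constraint 2 (Z != X) on D(Z)={2,3,5,6} D(X)={2,3,4,5,6}: no change
So after constraint 2: D(U) = {3,4,5,7}

Answer: {3,4,5,7}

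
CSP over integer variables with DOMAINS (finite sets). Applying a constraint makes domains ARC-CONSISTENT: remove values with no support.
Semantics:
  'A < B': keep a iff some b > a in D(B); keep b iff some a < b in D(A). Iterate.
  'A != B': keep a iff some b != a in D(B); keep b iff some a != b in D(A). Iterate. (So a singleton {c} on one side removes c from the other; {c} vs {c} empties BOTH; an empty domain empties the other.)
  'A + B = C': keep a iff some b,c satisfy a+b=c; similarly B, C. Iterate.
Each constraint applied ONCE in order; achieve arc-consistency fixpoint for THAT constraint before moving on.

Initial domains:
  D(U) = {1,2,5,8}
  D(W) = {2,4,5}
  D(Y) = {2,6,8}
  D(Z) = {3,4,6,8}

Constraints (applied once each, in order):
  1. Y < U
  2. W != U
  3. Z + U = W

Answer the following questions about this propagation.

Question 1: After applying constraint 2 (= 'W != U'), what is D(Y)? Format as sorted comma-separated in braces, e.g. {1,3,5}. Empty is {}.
Answer: {2,6}

Derivation:
Constraint 1 (Y < U) on D(Y)={2,6,8} D(U)={1,2,5,8}: Y {2,6,8}->{2,6}; U {1,2,5,8}->{5,8}
Constraint 2 (W != U) on D(W)={2,4,5} D(U)={5,8}: no change
So after constraint 2: D(Y) = {2,6}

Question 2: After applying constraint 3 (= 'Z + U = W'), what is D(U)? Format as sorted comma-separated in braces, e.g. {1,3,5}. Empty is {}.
Answer: {}

Derivation:
Constraint 1 (Y < U) on D(Y)={2,6,8} D(U)={1,2,5,8}: Y {2,6,8}->{2,6}; U {1,2,5,8}->{5,8}
Constraint 2 (W != U) on D(W)={2,4,5} D(U)={5,8}: no change
Constraint 3 (Z + U = W) on D(Z)={3,4,6,8} D(U)={5,8} D(W)={2,4,5}: Z {3,4,6,8}->{}; U {5,8}->{}; W {2,4,5}->{}
So after constraint 3: D(U) = {}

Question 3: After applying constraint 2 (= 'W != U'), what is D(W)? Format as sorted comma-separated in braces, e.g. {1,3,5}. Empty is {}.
Answer: {2,4,5}

Derivation:
Constraint 1 (Y < U) on D(Y)={2,6,8} D(U)={1,2,5,8}: Y {2,6,8}->{2,6}; U {1,2,5,8}->{5,8}
Constraint 2 (W != U) on D(W)={2,4,5} D(U)={5,8}: no change
So after constraint 2: D(W) = {2,4,5}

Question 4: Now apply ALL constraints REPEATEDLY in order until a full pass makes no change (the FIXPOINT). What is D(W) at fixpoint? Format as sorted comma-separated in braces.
Answer: {}

Derivation:
pass 0 (initial): D(W)={2,4,5}
pass 1: U {1,2,5,8}->{}; W {2,4,5}->{}; Y {2,6,8}->{2,6}; Z {3,4,6,8}->{}
pass 2: Y {2,6}->{}
pass 3: no change
Fixpoint after 3 passes: D(W) = {}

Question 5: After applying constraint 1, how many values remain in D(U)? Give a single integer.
Answer: 2

Derivation:
Constraint 1 (Y < U) on D(Y)={2,6,8} D(U)={1,2,5,8}: Y {2,6,8}->{2,6}; U {1,2,5,8}->{5,8}
So after constraint 1: D(U)={5,8}, size = 2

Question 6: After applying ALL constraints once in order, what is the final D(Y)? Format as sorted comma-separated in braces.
Constraint 1 (Y < U) on D(Y)={2,6,8} D(U)={1,2,5,8}: Y {2,6,8}->{2,6}; U {1,2,5,8}->{5,8}
Constraint 2 (W != U) on D(W)={2,4,5} D(U)={5,8}: no change
Constraint 3 (Z + U = W) on D(Z)={3,4,6,8} D(U)={5,8} D(W)={2,4,5}: Z {3,4,6,8}->{}; U {5,8}->{}; W {2,4,5}->{}
So after all 3 constraints: D(Y) = {2,6}

Answer: {2,6}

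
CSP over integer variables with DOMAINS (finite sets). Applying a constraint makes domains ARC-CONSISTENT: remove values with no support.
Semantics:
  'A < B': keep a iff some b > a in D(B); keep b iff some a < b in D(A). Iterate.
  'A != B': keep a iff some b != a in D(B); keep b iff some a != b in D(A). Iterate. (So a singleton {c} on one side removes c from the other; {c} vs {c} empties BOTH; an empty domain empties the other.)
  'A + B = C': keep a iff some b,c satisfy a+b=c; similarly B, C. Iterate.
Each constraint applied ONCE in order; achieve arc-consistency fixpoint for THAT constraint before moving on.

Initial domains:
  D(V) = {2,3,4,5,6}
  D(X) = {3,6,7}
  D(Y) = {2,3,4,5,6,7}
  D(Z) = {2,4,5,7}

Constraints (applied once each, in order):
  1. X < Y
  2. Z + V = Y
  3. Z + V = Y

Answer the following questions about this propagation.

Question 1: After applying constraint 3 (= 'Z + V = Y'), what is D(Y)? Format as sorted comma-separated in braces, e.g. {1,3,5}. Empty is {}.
Answer: {4,5,6,7}

Derivation:
Constraint 1 (X < Y) on D(X)={3,6,7} D(Y)={2,3,4,5,6,7}: X {3,6,7}->{3,6}; Y {2,3,4,5,6,7}->{4,5,6,7}
Constraint 2 (Z + V = Y) on D(Z)={2,4,5,7} D(V)={2,3,4,5,6} D(Y)={4,5,6,7}: Z {2,4,5,7}->{2,4,5}; V {2,3,4,5,6}->{2,3,4,5}
Constraint 3 (Z + V = Y) on D(Z)={2,4,5} D(V)={2,3,4,5} D(Y)={4,5,6,7}: no change
So after constraint 3: D(Y) = {4,5,6,7}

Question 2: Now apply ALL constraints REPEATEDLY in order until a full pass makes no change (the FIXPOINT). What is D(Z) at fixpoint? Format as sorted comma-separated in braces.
pass 0 (initial): D(Z)={2,4,5,7}
pass 1: V {2,3,4,5,6}->{2,3,4,5}; X {3,6,7}->{3,6}; Y {2,3,4,5,6,7}->{4,5,6,7}; Z {2,4,5,7}->{2,4,5}
pass 2: no change
Fixpoint after 2 passes: D(Z) = {2,4,5}

Answer: {2,4,5}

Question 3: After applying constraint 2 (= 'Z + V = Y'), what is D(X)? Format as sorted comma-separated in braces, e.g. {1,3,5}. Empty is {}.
Answer: {3,6}

Derivation:
Constraint 1 (X < Y) on D(X)={3,6,7} D(Y)={2,3,4,5,6,7}: X {3,6,7}->{3,6}; Y {2,3,4,5,6,7}->{4,5,6,7}
Constraint 2 (Z + V = Y) on D(Z)={2,4,5,7} D(V)={2,3,4,5,6} D(Y)={4,5,6,7}: Z {2,4,5,7}->{2,4,5}; V {2,3,4,5,6}->{2,3,4,5}
So after constraint 2: D(X) = {3,6}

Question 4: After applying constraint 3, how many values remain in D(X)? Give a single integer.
Answer: 2

Derivation:
Constraint 1 (X < Y) on D(X)={3,6,7} D(Y)={2,3,4,5,6,7}: X {3,6,7}->{3,6}; Y {2,3,4,5,6,7}->{4,5,6,7}
Constraint 2 (Z + V = Y) on D(Z)={2,4,5,7} D(V)={2,3,4,5,6} D(Y)={4,5,6,7}: Z {2,4,5,7}->{2,4,5}; V {2,3,4,5,6}->{2,3,4,5}
Constraint 3 (Z + V = Y) on D(Z)={2,4,5} D(V)={2,3,4,5} D(Y)={4,5,6,7}: no change
So after constraint 3: D(X)={3,6}, size = 2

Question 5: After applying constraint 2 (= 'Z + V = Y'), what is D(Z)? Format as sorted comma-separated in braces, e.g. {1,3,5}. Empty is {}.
Answer: {2,4,5}

Derivation:
Constraint 1 (X < Y) on D(X)={3,6,7} D(Y)={2,3,4,5,6,7}: X {3,6,7}->{3,6}; Y {2,3,4,5,6,7}->{4,5,6,7}
Constraint 2 (Z + V = Y) on D(Z)={2,4,5,7} D(V)={2,3,4,5,6} D(Y)={4,5,6,7}: Z {2,4,5,7}->{2,4,5}; V {2,3,4,5,6}->{2,3,4,5}
So after constraint 2: D(Z) = {2,4,5}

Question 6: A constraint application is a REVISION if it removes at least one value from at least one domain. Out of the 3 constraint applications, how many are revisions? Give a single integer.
Constraint 1 (X < Y) on D(X)={3,6,7} D(Y)={2,3,4,5,6,7}: X {3,6,7}->{3,6}; Y {2,3,4,5,6,7}->{4,5,6,7} => REVISION
Constraint 2 (Z + V = Y) on D(Z)={2,4,5,7} D(V)={2,3,4,5,6} D(Y)={4,5,6,7}: Z {2,4,5,7}->{2,4,5}; V {2,3,4,5,6}->{2,3,4,5} => REVISION
Constraint 3 (Z + V = Y) on D(Z)={2,4,5} D(V)={2,3,4,5} D(Y)={4,5,6,7}: no change => not a revision
Total revisions = 2

Answer: 2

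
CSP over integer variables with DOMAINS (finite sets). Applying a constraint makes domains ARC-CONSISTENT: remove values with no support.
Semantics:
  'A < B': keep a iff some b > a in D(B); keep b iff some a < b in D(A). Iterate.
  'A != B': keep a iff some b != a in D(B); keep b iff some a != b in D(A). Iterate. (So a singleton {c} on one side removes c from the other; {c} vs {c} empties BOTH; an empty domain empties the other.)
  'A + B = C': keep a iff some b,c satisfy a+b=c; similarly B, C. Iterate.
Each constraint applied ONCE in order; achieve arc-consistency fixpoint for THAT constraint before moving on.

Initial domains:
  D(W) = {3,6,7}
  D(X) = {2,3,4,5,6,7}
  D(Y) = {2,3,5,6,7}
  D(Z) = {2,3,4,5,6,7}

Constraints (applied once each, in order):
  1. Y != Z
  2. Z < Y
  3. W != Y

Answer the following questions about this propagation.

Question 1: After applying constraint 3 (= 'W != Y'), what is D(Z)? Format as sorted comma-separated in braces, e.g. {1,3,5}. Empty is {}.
Constraint 1 (Y != Z) on D(Y)={2,3,5,6,7} D(Z)={2,3,4,5,6,7}: no change
Constraint 2 (Z < Y) on D(Z)={2,3,4,5,6,7} D(Y)={2,3,5,6,7}: Z {2,3,4,5,6,7}->{2,3,4,5,6}; Y {2,3,5,6,7}->{3,5,6,7}
Constraint 3 (W != Y) on D(W)={3,6,7} D(Y)={3,5,6,7}: no change
So after constraint 3: D(Z) = {2,3,4,5,6}

Answer: {2,3,4,5,6}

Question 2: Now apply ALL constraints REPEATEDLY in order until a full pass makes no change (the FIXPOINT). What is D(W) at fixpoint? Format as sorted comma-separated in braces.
Answer: {3,6,7}

Derivation:
pass 0 (initial): D(W)={3,6,7}
pass 1: Y {2,3,5,6,7}->{3,5,6,7}; Z {2,3,4,5,6,7}->{2,3,4,5,6}
pass 2: no change
Fixpoint after 2 passes: D(W) = {3,6,7}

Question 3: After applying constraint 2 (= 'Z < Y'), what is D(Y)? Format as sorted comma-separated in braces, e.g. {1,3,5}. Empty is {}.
Answer: {3,5,6,7}

Derivation:
Constraint 1 (Y != Z) on D(Y)={2,3,5,6,7} D(Z)={2,3,4,5,6,7}: no change
Constraint 2 (Z < Y) on D(Z)={2,3,4,5,6,7} D(Y)={2,3,5,6,7}: Z {2,3,4,5,6,7}->{2,3,4,5,6}; Y {2,3,5,6,7}->{3,5,6,7}
So after constraint 2: D(Y) = {3,5,6,7}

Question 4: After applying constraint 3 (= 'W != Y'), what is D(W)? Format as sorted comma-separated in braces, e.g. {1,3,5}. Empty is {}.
Answer: {3,6,7}

Derivation:
Constraint 1 (Y != Z) on D(Y)={2,3,5,6,7} D(Z)={2,3,4,5,6,7}: no change
Constraint 2 (Z < Y) on D(Z)={2,3,4,5,6,7} D(Y)={2,3,5,6,7}: Z {2,3,4,5,6,7}->{2,3,4,5,6}; Y {2,3,5,6,7}->{3,5,6,7}
Constraint 3 (W != Y) on D(W)={3,6,7} D(Y)={3,5,6,7}: no change
So after constraint 3: D(W) = {3,6,7}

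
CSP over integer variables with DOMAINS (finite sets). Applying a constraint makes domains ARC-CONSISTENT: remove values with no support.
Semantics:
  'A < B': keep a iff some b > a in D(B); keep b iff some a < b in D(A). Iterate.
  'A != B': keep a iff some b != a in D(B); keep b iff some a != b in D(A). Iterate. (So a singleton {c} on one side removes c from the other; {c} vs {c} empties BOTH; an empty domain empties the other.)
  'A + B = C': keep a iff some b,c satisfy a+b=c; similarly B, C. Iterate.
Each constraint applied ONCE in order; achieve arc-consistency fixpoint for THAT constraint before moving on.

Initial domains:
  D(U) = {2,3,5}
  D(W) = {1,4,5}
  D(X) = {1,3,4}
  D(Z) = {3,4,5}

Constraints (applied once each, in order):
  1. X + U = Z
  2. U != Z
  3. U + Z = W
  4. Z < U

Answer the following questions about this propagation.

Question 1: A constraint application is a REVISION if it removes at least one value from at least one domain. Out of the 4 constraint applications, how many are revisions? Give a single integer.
Answer: 3

Derivation:
Constraint 1 (X + U = Z) on D(X)={1,3,4} D(U)={2,3,5} D(Z)={3,4,5}: X {1,3,4}->{1,3}; U {2,3,5}->{2,3} => REVISION
Constraint 2 (U != Z) on D(U)={2,3} D(Z)={3,4,5}: no change => not a revision
Constraint 3 (U + Z = W) on D(U)={2,3} D(Z)={3,4,5} D(W)={1,4,5}: U {2,3}->{2}; Z {3,4,5}->{3}; W {1,4,5}->{5} => REVISION
Constraint 4 (Z < U) on D(Z)={3} D(U)={2}: Z {3}->{}; U {2}->{} => REVISION
Total revisions = 3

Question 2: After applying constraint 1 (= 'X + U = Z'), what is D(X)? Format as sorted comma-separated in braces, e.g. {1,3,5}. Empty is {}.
Answer: {1,3}

Derivation:
Constraint 1 (X + U = Z) on D(X)={1,3,4} D(U)={2,3,5} D(Z)={3,4,5}: X {1,3,4}->{1,3}; U {2,3,5}->{2,3}
So after constraint 1: D(X) = {1,3}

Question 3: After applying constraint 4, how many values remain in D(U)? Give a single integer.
Answer: 0

Derivation:
Constraint 1 (X + U = Z) on D(X)={1,3,4} D(U)={2,3,5} D(Z)={3,4,5}: X {1,3,4}->{1,3}; U {2,3,5}->{2,3}
Constraint 2 (U != Z) on D(U)={2,3} D(Z)={3,4,5}: no change
Constraint 3 (U + Z = W) on D(U)={2,3} D(Z)={3,4,5} D(W)={1,4,5}: U {2,3}->{2}; Z {3,4,5}->{3}; W {1,4,5}->{5}
Constraint 4 (Z < U) on D(Z)={3} D(U)={2}: Z {3}->{}; U {2}->{}
So after constraint 4: D(U)={}, size = 0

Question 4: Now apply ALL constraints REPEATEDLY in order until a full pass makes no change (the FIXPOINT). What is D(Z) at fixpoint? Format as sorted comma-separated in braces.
Answer: {}

Derivation:
pass 0 (initial): D(Z)={3,4,5}
pass 1: U {2,3,5}->{}; W {1,4,5}->{5}; X {1,3,4}->{1,3}; Z {3,4,5}->{}
pass 2: W {5}->{}; X {1,3}->{}
pass 3: no change
Fixpoint after 3 passes: D(Z) = {}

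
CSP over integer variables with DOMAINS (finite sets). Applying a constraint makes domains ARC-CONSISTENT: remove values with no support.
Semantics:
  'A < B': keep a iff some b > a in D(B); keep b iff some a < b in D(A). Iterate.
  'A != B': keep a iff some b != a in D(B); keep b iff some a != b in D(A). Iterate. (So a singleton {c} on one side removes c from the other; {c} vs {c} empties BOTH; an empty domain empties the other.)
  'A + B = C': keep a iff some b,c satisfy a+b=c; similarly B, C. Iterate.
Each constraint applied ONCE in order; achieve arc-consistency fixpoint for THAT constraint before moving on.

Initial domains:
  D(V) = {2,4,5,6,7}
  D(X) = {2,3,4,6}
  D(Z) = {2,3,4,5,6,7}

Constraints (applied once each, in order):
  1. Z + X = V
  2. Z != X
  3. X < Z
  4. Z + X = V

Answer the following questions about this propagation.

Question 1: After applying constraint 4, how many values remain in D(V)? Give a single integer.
Constraint 1 (Z + X = V) on D(Z)={2,3,4,5,6,7} D(X)={2,3,4,6} D(V)={2,4,5,6,7}: Z {2,3,4,5,6,7}->{2,3,4,5}; X {2,3,4,6}->{2,3,4}; V {2,4,5,6,7}->{4,5,6,7}
Constraint 2 (Z != X) on D(Z)={2,3,4,5} D(X)={2,3,4}: no change
Constraint 3 (X < Z) on D(X)={2,3,4} D(Z)={2,3,4,5}: Z {2,3,4,5}->{3,4,5}
Constraint 4 (Z + X = V) on D(Z)={3,4,5} D(X)={2,3,4} D(V)={4,5,6,7}: V {4,5,6,7}->{5,6,7}
So after constraint 4: D(V)={5,6,7}, size = 3

Answer: 3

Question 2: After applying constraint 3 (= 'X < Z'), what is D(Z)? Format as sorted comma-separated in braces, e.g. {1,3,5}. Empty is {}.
Answer: {3,4,5}

Derivation:
Constraint 1 (Z + X = V) on D(Z)={2,3,4,5,6,7} D(X)={2,3,4,6} D(V)={2,4,5,6,7}: Z {2,3,4,5,6,7}->{2,3,4,5}; X {2,3,4,6}->{2,3,4}; V {2,4,5,6,7}->{4,5,6,7}
Constraint 2 (Z != X) on D(Z)={2,3,4,5} D(X)={2,3,4}: no change
Constraint 3 (X < Z) on D(X)={2,3,4} D(Z)={2,3,4,5}: Z {2,3,4,5}->{3,4,5}
So after constraint 3: D(Z) = {3,4,5}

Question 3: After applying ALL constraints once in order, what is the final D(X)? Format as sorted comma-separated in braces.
Constraint 1 (Z + X = V) on D(Z)={2,3,4,5,6,7} D(X)={2,3,4,6} D(V)={2,4,5,6,7}: Z {2,3,4,5,6,7}->{2,3,4,5}; X {2,3,4,6}->{2,3,4}; V {2,4,5,6,7}->{4,5,6,7}
Constraint 2 (Z != X) on D(Z)={2,3,4,5} D(X)={2,3,4}: no change
Constraint 3 (X < Z) on D(X)={2,3,4} D(Z)={2,3,4,5}: Z {2,3,4,5}->{3,4,5}
Constraint 4 (Z + X = V) on D(Z)={3,4,5} D(X)={2,3,4} D(V)={4,5,6,7}: V {4,5,6,7}->{5,6,7}
So after all 4 constraints: D(X) = {2,3,4}

Answer: {2,3,4}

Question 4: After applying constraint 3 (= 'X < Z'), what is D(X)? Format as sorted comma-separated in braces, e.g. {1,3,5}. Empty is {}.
Answer: {2,3,4}

Derivation:
Constraint 1 (Z + X = V) on D(Z)={2,3,4,5,6,7} D(X)={2,3,4,6} D(V)={2,4,5,6,7}: Z {2,3,4,5,6,7}->{2,3,4,5}; X {2,3,4,6}->{2,3,4}; V {2,4,5,6,7}->{4,5,6,7}
Constraint 2 (Z != X) on D(Z)={2,3,4,5} D(X)={2,3,4}: no change
Constraint 3 (X < Z) on D(X)={2,3,4} D(Z)={2,3,4,5}: Z {2,3,4,5}->{3,4,5}
So after constraint 3: D(X) = {2,3,4}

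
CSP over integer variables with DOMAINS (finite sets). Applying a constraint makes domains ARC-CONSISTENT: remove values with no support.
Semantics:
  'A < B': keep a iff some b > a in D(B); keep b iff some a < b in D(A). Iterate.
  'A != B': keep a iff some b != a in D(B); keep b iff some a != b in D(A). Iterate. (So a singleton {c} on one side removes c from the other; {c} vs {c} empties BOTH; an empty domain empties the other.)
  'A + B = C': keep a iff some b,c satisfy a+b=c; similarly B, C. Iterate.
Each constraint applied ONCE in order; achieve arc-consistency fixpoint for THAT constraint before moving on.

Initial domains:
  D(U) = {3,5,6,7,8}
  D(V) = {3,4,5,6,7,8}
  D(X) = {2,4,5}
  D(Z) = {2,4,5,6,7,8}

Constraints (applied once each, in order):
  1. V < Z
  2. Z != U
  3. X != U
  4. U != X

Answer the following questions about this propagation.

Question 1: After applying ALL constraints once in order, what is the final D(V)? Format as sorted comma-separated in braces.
Constraint 1 (V < Z) on D(V)={3,4,5,6,7,8} D(Z)={2,4,5,6,7,8}: V {3,4,5,6,7,8}->{3,4,5,6,7}; Z {2,4,5,6,7,8}->{4,5,6,7,8}
Constraint 2 (Z != U) on D(Z)={4,5,6,7,8} D(U)={3,5,6,7,8}: no change
Constraint 3 (X != U) on D(X)={2,4,5} D(U)={3,5,6,7,8}: no change
Constraint 4 (U != X) on D(U)={3,5,6,7,8} D(X)={2,4,5}: no change
So after all 4 constraints: D(V) = {3,4,5,6,7}

Answer: {3,4,5,6,7}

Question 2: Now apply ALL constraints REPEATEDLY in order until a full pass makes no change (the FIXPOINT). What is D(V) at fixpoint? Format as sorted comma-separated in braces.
Answer: {3,4,5,6,7}

Derivation:
pass 0 (initial): D(V)={3,4,5,6,7,8}
pass 1: V {3,4,5,6,7,8}->{3,4,5,6,7}; Z {2,4,5,6,7,8}->{4,5,6,7,8}
pass 2: no change
Fixpoint after 2 passes: D(V) = {3,4,5,6,7}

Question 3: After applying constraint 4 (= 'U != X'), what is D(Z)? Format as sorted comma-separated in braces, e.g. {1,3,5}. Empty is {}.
Answer: {4,5,6,7,8}

Derivation:
Constraint 1 (V < Z) on D(V)={3,4,5,6,7,8} D(Z)={2,4,5,6,7,8}: V {3,4,5,6,7,8}->{3,4,5,6,7}; Z {2,4,5,6,7,8}->{4,5,6,7,8}
Constraint 2 (Z != U) on D(Z)={4,5,6,7,8} D(U)={3,5,6,7,8}: no change
Constraint 3 (X != U) on D(X)={2,4,5} D(U)={3,5,6,7,8}: no change
Constraint 4 (U != X) on D(U)={3,5,6,7,8} D(X)={2,4,5}: no change
So after constraint 4: D(Z) = {4,5,6,7,8}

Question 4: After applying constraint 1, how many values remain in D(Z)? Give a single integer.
Constraint 1 (V < Z) on D(V)={3,4,5,6,7,8} D(Z)={2,4,5,6,7,8}: V {3,4,5,6,7,8}->{3,4,5,6,7}; Z {2,4,5,6,7,8}->{4,5,6,7,8}
So after constraint 1: D(Z)={4,5,6,7,8}, size = 5

Answer: 5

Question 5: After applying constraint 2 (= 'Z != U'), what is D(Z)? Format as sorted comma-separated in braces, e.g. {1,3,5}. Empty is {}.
Answer: {4,5,6,7,8}

Derivation:
Constraint 1 (V < Z) on D(V)={3,4,5,6,7,8} D(Z)={2,4,5,6,7,8}: V {3,4,5,6,7,8}->{3,4,5,6,7}; Z {2,4,5,6,7,8}->{4,5,6,7,8}
Constraint 2 (Z != U) on D(Z)={4,5,6,7,8} D(U)={3,5,6,7,8}: no change
So after constraint 2: D(Z) = {4,5,6,7,8}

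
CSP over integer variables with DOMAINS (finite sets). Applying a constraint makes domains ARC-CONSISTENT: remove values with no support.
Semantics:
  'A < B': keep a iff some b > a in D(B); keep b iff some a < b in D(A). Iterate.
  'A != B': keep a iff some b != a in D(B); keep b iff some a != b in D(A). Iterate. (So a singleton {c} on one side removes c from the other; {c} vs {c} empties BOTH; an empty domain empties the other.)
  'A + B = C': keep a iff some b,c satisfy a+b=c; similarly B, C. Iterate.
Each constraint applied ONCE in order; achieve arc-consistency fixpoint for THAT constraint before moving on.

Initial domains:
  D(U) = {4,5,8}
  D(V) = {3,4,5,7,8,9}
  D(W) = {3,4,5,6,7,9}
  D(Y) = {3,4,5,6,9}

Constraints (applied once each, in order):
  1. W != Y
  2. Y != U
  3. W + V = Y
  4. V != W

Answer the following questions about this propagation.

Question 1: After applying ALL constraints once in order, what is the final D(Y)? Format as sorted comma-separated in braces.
Answer: {6,9}

Derivation:
Constraint 1 (W != Y) on D(W)={3,4,5,6,7,9} D(Y)={3,4,5,6,9}: no change
Constraint 2 (Y != U) on D(Y)={3,4,5,6,9} D(U)={4,5,8}: no change
Constraint 3 (W + V = Y) on D(W)={3,4,5,6,7,9} D(V)={3,4,5,7,8,9} D(Y)={3,4,5,6,9}: W {3,4,5,6,7,9}->{3,4,5,6}; V {3,4,5,7,8,9}->{3,4,5}; Y {3,4,5,6,9}->{6,9}
Constraint 4 (V != W) on D(V)={3,4,5} D(W)={3,4,5,6}: no change
So after all 4 constraints: D(Y) = {6,9}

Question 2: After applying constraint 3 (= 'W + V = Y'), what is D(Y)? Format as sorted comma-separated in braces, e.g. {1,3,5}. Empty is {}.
Constraint 1 (W != Y) on D(W)={3,4,5,6,7,9} D(Y)={3,4,5,6,9}: no change
Constraint 2 (Y != U) on D(Y)={3,4,5,6,9} D(U)={4,5,8}: no change
Constraint 3 (W + V = Y) on D(W)={3,4,5,6,7,9} D(V)={3,4,5,7,8,9} D(Y)={3,4,5,6,9}: W {3,4,5,6,7,9}->{3,4,5,6}; V {3,4,5,7,8,9}->{3,4,5}; Y {3,4,5,6,9}->{6,9}
So after constraint 3: D(Y) = {6,9}

Answer: {6,9}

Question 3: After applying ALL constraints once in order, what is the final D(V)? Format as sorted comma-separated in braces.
Constraint 1 (W != Y) on D(W)={3,4,5,6,7,9} D(Y)={3,4,5,6,9}: no change
Constraint 2 (Y != U) on D(Y)={3,4,5,6,9} D(U)={4,5,8}: no change
Constraint 3 (W + V = Y) on D(W)={3,4,5,6,7,9} D(V)={3,4,5,7,8,9} D(Y)={3,4,5,6,9}: W {3,4,5,6,7,9}->{3,4,5,6}; V {3,4,5,7,8,9}->{3,4,5}; Y {3,4,5,6,9}->{6,9}
Constraint 4 (V != W) on D(V)={3,4,5} D(W)={3,4,5,6}: no change
So after all 4 constraints: D(V) = {3,4,5}

Answer: {3,4,5}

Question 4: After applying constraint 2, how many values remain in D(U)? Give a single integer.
Constraint 1 (W != Y) on D(W)={3,4,5,6,7,9} D(Y)={3,4,5,6,9}: no change
Constraint 2 (Y != U) on D(Y)={3,4,5,6,9} D(U)={4,5,8}: no change
So after constraint 2: D(U)={4,5,8}, size = 3

Answer: 3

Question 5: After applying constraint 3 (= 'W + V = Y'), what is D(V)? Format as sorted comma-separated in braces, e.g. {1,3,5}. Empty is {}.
Answer: {3,4,5}

Derivation:
Constraint 1 (W != Y) on D(W)={3,4,5,6,7,9} D(Y)={3,4,5,6,9}: no change
Constraint 2 (Y != U) on D(Y)={3,4,5,6,9} D(U)={4,5,8}: no change
Constraint 3 (W + V = Y) on D(W)={3,4,5,6,7,9} D(V)={3,4,5,7,8,9} D(Y)={3,4,5,6,9}: W {3,4,5,6,7,9}->{3,4,5,6}; V {3,4,5,7,8,9}->{3,4,5}; Y {3,4,5,6,9}->{6,9}
So after constraint 3: D(V) = {3,4,5}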